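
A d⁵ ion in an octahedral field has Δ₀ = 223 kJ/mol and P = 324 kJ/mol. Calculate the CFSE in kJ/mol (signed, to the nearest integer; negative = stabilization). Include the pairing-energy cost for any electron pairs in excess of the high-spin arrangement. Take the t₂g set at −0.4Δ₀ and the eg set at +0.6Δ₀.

0

Since Δ₀ = 223 kJ/mol < P = 324 kJ/mol, the complex adopts the high-spin configuration.
Filling d⁵ accordingly: t₂g³ eg².
Orbital CFSE = 0.0Δ₀ = 0.0 × 223 = 0 kJ/mol.
High-spin has no excess pairs, so no pairing correction applies.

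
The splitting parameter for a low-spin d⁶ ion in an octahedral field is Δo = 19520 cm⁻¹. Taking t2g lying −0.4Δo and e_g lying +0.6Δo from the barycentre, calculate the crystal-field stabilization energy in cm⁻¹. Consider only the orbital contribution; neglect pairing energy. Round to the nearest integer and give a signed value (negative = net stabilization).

The d⁶ electrons fill as t2g^6 e_g^0.
Orbital CFSE = 6(-0.4) + 0(0.6) = -2.4Δo = -2.4 × 19520 = -46848 cm⁻¹.

-46848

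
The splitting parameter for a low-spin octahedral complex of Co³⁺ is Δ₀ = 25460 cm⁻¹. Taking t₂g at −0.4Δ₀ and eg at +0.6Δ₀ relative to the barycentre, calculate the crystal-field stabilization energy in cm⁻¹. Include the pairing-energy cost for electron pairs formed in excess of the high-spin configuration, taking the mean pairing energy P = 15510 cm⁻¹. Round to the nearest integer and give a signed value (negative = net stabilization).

-30084

Co³⁺: group 9, so d-count = 9 − 3 = 6.
The d⁶ electrons fill as t₂g⁶ eg⁰.
CFSE(orbital) = 6×(-0.4Δ₀) + 0×(0.6Δ₀) = -2.4Δ₀; with Δ₀ = 25460 cm⁻¹ that is -61104 cm⁻¹.
High-spin d⁶ would be t₂g⁴ eg² with 1 pair; low-spin has 3, so 2 excess pairs cost +2P = +31020 cm⁻¹.
Combining: -61104 + 31020 = -30084 cm⁻¹.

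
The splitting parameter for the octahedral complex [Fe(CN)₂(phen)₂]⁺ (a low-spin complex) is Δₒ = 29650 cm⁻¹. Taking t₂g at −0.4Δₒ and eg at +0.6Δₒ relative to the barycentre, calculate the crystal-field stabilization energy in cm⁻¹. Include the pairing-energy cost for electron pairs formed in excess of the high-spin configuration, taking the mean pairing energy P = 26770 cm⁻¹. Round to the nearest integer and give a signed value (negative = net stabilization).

-5760

Ligand charges: 2×(-1) from CN⁻ and 2×(+0) from phen sum to -2; with overall charge +1, Fe is +3.
Fe sits in group 8; removing 3 electrons leaves Fe³⁺ with 8 − 3 = 5 d electrons.
Electron filling gives t₂g⁵ eg⁰.
The orbital stabilization is -2.0Δₒ = -2.0 × 29650 = -59300 cm⁻¹.
Relative to high-spin t₂g³ eg² (0 paired), the low-spin configuration has 2 additional pairs, contributing +2 × 26770 = +53540 cm⁻¹.
Net CFSE = -59300 + 53540 = -5760 cm⁻¹.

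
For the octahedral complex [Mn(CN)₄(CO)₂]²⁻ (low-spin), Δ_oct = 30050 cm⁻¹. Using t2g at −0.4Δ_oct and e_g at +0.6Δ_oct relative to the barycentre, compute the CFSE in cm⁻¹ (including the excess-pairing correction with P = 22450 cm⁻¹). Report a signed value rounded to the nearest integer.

Ligand charges: 4×(-1) from CN⁻ and 2×(+0) from CO sum to -4; with overall charge -2, Mn is +2.
Mn²⁺: group 7, so d-count = 7 − 2 = 5.
Configuration: t2g^5 e_g^0.
CFSE(orbital) = 5×(-0.4Δ_oct) + 0×(0.6Δ_oct) = -2.0Δ_oct; with Δ_oct = 30050 cm⁻¹ that is -60100 cm⁻¹.
Pairing penalty: 2 pairs vs 0 in the high-spin reference → 2 extra × P = 44900 cm⁻¹.
Combining: -60100 + 44900 = -15200 cm⁻¹.

-15200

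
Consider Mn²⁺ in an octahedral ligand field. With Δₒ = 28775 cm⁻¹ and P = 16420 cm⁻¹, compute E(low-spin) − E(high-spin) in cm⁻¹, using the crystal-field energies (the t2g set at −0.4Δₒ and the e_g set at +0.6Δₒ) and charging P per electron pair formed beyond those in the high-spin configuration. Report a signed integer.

-24710

Mn sits in group 7; removing 2 electrons leaves Mn²⁺ with 7 − 2 = 5 d electrons.
In the high-spin limit (t2g^3 e_g^2) the orbital term is 0.0Δₒ = 0 cm⁻¹, with no excess pairing.
Low-spin t2g^5 e_g^0 gives -2.0Δₒ = -57550 cm⁻¹, but forming 2 extra pairs costs 2P = 32840 cm⁻¹, so E(LS) = -57550 + 32840 = -24710 cm⁻¹.
E(LS) − E(HS) = -24710 − (0) = -24710 cm⁻¹.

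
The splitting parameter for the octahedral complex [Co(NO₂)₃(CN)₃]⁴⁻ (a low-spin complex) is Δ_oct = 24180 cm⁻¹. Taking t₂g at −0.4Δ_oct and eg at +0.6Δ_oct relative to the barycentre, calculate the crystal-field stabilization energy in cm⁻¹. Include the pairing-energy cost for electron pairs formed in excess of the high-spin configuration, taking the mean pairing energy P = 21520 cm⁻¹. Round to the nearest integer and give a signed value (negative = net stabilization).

Ligand charges: 3×(-1) from NO₂⁻ and 3×(-1) from CN⁻ sum to -6; with overall charge -4, Co is +2.
Co sits in group 9; removing 2 electrons leaves Co²⁺ with 9 − 2 = 7 d electrons.
Electron filling gives t₂g⁶ eg¹.
The orbital stabilization is -1.8Δ_oct = -1.8 × 24180 = -43524 cm⁻¹.
High-spin d⁷ would be t₂g⁵ eg² with 2 pairs; low-spin has 3, so 1 excess pair costs +1P = +21520 cm⁻¹.
Combining: -43524 + 21520 = -22004 cm⁻¹.

-22004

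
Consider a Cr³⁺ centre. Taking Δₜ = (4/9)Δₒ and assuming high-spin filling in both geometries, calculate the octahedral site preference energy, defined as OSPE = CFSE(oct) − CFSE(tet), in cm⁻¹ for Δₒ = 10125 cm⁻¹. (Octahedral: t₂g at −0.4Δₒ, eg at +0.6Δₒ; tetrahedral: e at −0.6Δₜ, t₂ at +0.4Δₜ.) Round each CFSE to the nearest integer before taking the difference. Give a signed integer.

-8550

Cr is in group 6, so Cr³⁺ is d³ (6 − 3 = 3).
Octahedral (high-spin): t₂g³ eg⁰, CFSE = 3(−0.4) + 0(+0.6) = -1.2Δₒ = -1.2 × 10125 = -12150 cm⁻¹.
In a tetrahedral site the filling is e² t₂¹: CFSE(tet) = -0.8Δₜ = -0.8 × (4/9)(10125) = -3600 cm⁻¹.
OSPE = -12150 − (-3600) = -8550 cm⁻¹.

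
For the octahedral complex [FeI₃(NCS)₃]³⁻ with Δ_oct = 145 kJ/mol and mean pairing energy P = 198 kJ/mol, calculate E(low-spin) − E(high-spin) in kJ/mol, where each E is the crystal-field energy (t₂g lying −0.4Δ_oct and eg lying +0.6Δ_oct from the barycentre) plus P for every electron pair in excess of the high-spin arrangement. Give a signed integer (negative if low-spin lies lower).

106

Ligand charges: 3×(-1) from I⁻ and 3×(-1) from NCS⁻ sum to -6; with overall charge -3, Fe is +3.
Fe³⁺: group 8, so d-count = 8 − 3 = 5.
High-spin d⁵ fills as t₂g³ eg² with CFSE 3(−0.4) + 2(+0.6) = 0.0Δ_oct = 0 kJ/mol.
For low-spin the configuration is t₂g⁵ eg⁰: orbital energy -2.0 × 145 = -290 kJ/mol, and 2 additional pairs relative to high-spin add 396 kJ/mol, giving 106 kJ/mol.
E(LS) − E(HS) = 106 − (0) = 106 kJ/mol.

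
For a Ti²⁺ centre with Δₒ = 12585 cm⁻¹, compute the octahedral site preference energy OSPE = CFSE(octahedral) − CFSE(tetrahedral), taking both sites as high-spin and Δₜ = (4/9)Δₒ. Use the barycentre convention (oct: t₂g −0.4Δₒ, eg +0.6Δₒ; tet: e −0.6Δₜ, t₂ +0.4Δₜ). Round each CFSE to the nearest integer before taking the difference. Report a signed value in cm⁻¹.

-3356

Ti is in group 4, so Ti²⁺ is d² (4 − 2 = 2).
Octahedral (high-spin): t₂g² eg⁰, CFSE = 2(−0.4) + 0(+0.6) = -0.8Δₒ = -0.8 × 12585 = -10068 cm⁻¹.
Tetrahedral e² t₂⁰ gives -1.2Δₜ = -1.2 × (4/9) × 12585 = -6712 cm⁻¹.
Subtracting, OSPE = -10068 − (-6712) = -3356 cm⁻¹.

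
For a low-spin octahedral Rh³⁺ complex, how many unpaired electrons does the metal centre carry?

0

Rh³⁺: group 9, so d-count = 9 − 3 = 6.
Configuration: t₂g⁶ eg⁰, giving 0 unpaired electrons.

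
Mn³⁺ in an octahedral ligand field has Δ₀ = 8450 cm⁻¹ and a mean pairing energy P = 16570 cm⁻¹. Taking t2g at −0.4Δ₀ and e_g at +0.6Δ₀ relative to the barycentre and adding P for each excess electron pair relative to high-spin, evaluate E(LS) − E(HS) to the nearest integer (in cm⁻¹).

8120

Group 7 minus oxidation state +3 gives a d⁴ configuration for Mn³⁺.
In the high-spin limit (t2g^3 e_g^1) the orbital term is -0.6Δ₀ = -5070 cm⁻¹, with no excess pairing.
Low-spin: t2g^4 e_g^0, orbital CFSE = -1.6Δ₀ = -13520 cm⁻¹; plus 1 excess pair × P = +16570 cm⁻¹; total 3050 cm⁻¹.
E(LS) − E(HS) = 3050 − (-5070) = 8120 cm⁻¹.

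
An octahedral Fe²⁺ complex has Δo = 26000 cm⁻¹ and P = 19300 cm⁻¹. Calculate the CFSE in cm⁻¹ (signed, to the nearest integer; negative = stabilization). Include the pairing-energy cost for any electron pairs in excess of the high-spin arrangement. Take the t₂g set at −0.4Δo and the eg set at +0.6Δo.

Fe sits in group 8; removing 2 electrons leaves Fe²⁺ with 8 − 2 = 6 d electrons.
With Δo > P the complex is low-spin.
That gives t₂g⁶ eg⁰.
Orbital CFSE = -2.4Δo = -2.4 × 26000 = -62400 cm⁻¹.
Excess pairs vs high-spin: 3 − 1 = 2; pairing cost = +38600 cm⁻¹.
Net CFSE = -62400 + 38600 = -23800 cm⁻¹.

-23800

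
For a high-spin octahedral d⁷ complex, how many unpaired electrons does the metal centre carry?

3

Configuration: t2g^5 e_g^2, giving 3 unpaired electrons.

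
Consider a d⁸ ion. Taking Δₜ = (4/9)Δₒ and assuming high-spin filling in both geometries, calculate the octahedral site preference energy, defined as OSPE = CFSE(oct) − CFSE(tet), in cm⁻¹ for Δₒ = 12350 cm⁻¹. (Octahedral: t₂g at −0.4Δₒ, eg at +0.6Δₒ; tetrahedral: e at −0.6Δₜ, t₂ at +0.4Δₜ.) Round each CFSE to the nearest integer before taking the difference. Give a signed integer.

In an octahedral site d⁸ (HS) is t₂g⁶ eg², giving CFSE(oct) = -1.2Δₒ = -14820 cm⁻¹.
In a tetrahedral site the filling is e⁴ t₂⁴: CFSE(tet) = -0.8Δₜ = -0.8 × (4/9)(12350) = -4391 cm⁻¹.
OSPE = -14820 − (-4391) = -10429 cm⁻¹.

-10429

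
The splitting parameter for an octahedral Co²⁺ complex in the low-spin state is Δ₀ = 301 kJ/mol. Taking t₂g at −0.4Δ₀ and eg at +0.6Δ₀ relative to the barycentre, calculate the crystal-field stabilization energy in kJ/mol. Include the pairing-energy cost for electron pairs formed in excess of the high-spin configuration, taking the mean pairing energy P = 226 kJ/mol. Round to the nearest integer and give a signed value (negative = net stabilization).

Co is in group 9, so Co²⁺ is d⁷ (9 − 2 = 7).
Configuration: t₂g⁶ eg¹.
CFSE(orbital) = 6×(-0.4Δ₀) + 1×(0.6Δ₀) = -1.8Δ₀; with Δ₀ = 301 kJ/mol that is -542 kJ/mol.
Relative to high-spin t₂g⁵ eg² (2 paired), the low-spin configuration has 1 additional pair, contributing +1 × 226 = +226 kJ/mol.
Combining: -542 + 226 = -316 kJ/mol.

-316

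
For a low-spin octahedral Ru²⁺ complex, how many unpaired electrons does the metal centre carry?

0

Ru is in group 8, so Ru²⁺ is d⁶ (8 − 2 = 6).
Configuration: t₂g⁶ eg⁰, giving 0 unpaired electrons.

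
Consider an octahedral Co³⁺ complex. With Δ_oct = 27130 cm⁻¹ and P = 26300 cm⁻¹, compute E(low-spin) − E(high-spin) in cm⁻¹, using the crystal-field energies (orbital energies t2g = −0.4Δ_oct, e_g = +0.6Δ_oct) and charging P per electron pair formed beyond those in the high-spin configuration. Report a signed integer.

-1660

Co sits in group 9; removing 3 electrons leaves Co³⁺ with 9 − 3 = 6 d electrons.
In the high-spin limit (t2g^4 e_g^2) the orbital term is -0.4Δ_oct = -10852 cm⁻¹, with no excess pairing.
Low-spin t2g^6 e_g^0 gives -2.4Δ_oct = -65112 cm⁻¹, but forming 2 extra pairs costs 2P = 52600 cm⁻¹, so E(LS) = -65112 + 52600 = -12512 cm⁻¹.
The difference is -12512 − (-10852) = -1660 cm⁻¹, so low-spin lies lower.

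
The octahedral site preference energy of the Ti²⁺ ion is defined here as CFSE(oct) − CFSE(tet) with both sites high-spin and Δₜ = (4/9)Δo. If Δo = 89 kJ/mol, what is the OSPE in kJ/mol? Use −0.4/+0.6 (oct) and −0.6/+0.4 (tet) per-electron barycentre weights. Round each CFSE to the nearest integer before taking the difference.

Ti²⁺: group 4, so d-count = 4 − 2 = 2.
In an octahedral site d² (HS) is t₂g² eg⁰, giving CFSE(oct) = -0.8Δo = -71 kJ/mol.
Tetrahedral: e² t₂⁰, CFSE = 2(−0.6) + 0(+0.4) = -1.2Δₜ = -1.2 × (4/9) × 89 = -47 kJ/mol.
OSPE = -71 − (-47) = -24 kJ/mol.

-24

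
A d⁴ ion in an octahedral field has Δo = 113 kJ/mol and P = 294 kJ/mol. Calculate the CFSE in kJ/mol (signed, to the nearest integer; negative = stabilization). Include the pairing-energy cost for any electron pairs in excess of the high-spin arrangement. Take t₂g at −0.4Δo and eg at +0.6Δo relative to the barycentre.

-68

Δo < P, so pairing is avoided: the ground state is high-spin.
Filling d⁴ accordingly: t₂g³ eg¹.
Orbital CFSE = -0.6Δo = -0.6 × 113 = -68 kJ/mol.
High-spin has no excess pairs, so no pairing correction applies.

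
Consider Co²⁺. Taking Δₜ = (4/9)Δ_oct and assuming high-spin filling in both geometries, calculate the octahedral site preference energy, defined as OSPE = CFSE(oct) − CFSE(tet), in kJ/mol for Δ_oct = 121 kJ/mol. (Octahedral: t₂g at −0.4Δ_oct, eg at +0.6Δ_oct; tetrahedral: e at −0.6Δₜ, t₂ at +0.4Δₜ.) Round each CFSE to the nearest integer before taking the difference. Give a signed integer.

-32

Co²⁺: group 9, so d-count = 9 − 2 = 7.
Octahedral (high-spin): t₂g⁵ eg², CFSE = 5(−0.4) + 2(+0.6) = -0.8Δ_oct = -0.8 × 121 = -97 kJ/mol.
In a tetrahedral site the filling is e⁴ t₂³: CFSE(tet) = -1.2Δₜ = -1.2 × (4/9)(121) = -65 kJ/mol.
Subtracting, OSPE = -97 − (-65) = -32 kJ/mol.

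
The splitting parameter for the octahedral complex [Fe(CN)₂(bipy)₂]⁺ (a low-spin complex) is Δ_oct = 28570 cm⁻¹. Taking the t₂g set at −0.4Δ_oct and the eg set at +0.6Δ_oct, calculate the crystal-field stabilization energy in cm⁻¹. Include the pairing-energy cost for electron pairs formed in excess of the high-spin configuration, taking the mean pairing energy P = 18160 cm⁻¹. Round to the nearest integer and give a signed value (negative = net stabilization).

Ligand charges: 2×(-1) from CN⁻ and 2×(+0) from bipy sum to -2; with overall charge +1, Fe is +3.
Fe is in group 8, so Fe³⁺ is d⁵ (8 − 3 = 5).
Electron filling gives t₂g⁵ eg⁰.
The orbital stabilization is -2.0Δ_oct = -2.0 × 28570 = -57140 cm⁻¹.
Relative to high-spin t₂g³ eg² (0 paired), the low-spin configuration has 2 additional pairs, contributing +2 × 18160 = +36320 cm⁻¹.
Combining: -57140 + 36320 = -20820 cm⁻¹.

-20820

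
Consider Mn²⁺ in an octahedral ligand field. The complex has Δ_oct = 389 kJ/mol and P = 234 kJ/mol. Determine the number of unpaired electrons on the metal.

1

Group 7 minus oxidation state +2 gives a d⁵ configuration for Mn²⁺.
Here Δ_oct > P (389 > 234), so the low-spin state is favoured.
Filling d⁵ accordingly: t2g^5 e_g^0.
Unpaired electrons: 1.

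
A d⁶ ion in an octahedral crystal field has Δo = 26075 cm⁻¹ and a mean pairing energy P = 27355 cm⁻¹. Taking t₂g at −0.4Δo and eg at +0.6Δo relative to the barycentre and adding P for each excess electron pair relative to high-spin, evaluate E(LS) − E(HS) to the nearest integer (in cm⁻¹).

High-spin: t₂g⁴ eg², CFSE = -0.4Δo = -10430 cm⁻¹.
For low-spin the configuration is t₂g⁶ eg⁰: orbital energy -2.4 × 26075 = -62580 cm⁻¹, and 2 additional pairs relative to high-spin add 54710 cm⁻¹, giving -7870 cm⁻¹.
Thus E(LS) − E(HS) = 2560 cm⁻¹.

2560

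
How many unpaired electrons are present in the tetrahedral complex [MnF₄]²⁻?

Each F⁻ contributes -1; 4 × (-1) = -4. With overall charge -2, Mn is in the +2 oxidation state.
Mn sits in group 7; removing 2 electrons leaves Mn²⁺ with 7 − 2 = 5 d electrons.
With tetrahedral geometry the complex is necessarily high-spin.
Configuration: e² t₂³, giving 5 unpaired electrons.

5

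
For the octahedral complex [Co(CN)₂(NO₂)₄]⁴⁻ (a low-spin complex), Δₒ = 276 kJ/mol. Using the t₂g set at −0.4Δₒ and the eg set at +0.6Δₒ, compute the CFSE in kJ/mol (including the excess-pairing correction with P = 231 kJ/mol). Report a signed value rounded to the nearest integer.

Ligand charges: 2×(-1) from CN⁻ and 4×(-1) from NO₂⁻ sum to -6; with overall charge -4, Co is +2.
Group 9 minus oxidation state +2 gives a d⁷ configuration for Co²⁺.
The d⁷ electrons fill as t₂g⁶ eg¹.
Orbital CFSE = 6(-0.4) + 1(0.6) = -1.8Δₒ = -1.8 × 276 = -497 kJ/mol.
High-spin d⁷ would be t₂g⁵ eg² with 2 pairs; low-spin has 3, so 1 excess pair costs +1P = +231 kJ/mol.
Net CFSE = -497 + 231 = -266 kJ/mol.

-266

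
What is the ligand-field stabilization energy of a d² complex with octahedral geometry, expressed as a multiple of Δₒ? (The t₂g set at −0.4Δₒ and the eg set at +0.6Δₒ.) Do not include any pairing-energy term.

Configuration: t₂g² eg⁰.
CFSE = 2(-0.4Δₒ) + 0(0.6Δₒ) = -0.8Δₒ + 0.0Δₒ = -0.8Δₒ.

-0.8 Δₒ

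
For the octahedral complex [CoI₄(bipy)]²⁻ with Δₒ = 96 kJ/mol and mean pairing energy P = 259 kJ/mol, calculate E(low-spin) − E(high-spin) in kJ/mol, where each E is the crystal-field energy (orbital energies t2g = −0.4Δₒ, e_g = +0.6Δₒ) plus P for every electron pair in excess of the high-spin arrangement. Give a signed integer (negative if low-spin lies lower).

163

Ligand charges: 4×(-1) from I⁻ and 1×(+0) from bipy sum to -4; with overall charge -2, Co is +2.
Co sits in group 9; removing 2 electrons leaves Co²⁺ with 9 − 2 = 7 d electrons.
In the high-spin limit (t2g^5 e_g^2) the orbital term is -0.8Δₒ = -77 kJ/mol, with no excess pairing.
Low-spin: t2g^6 e_g^1, orbital CFSE = -1.8Δₒ = -173 kJ/mol; plus 1 excess pair × P = +259 kJ/mol; total 86 kJ/mol.
Thus E(LS) − E(HS) = 163 kJ/mol.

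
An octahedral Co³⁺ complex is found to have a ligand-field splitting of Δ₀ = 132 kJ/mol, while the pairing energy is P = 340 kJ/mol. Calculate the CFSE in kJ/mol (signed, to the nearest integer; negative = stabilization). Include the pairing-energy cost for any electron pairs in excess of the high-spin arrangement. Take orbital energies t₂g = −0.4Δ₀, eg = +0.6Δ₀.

-53

Group 9 minus oxidation state +3 gives a d⁶ configuration for Co³⁺.
Δ₀ < P, so pairing is avoided: the ground state is high-spin.
Configuration: t₂g⁴ eg².
Orbital CFSE = -0.4Δ₀ = -0.4 × 132 = -53 kJ/mol.
High-spin has no excess pairs, so no pairing correction applies.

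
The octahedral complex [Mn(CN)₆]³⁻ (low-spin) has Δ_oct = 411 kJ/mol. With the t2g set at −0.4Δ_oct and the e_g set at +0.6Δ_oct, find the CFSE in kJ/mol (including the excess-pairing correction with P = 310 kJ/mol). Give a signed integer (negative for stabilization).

-348

Each CN⁻ contributes -1; 6 × (-1) = -6. With overall charge -3, Mn is in the +3 oxidation state.
Group 7 minus oxidation state +3 gives a d⁴ configuration for Mn³⁺.
Configuration: t2g^4 e_g^0.
Orbital CFSE = 4(-0.4) + 0(0.6) = -1.6Δ_oct = -1.6 × 411 = -658 kJ/mol.
Pairing penalty: 1 pair vs 0 in the high-spin reference → 1 extra × P = 310 kJ/mol.
Combining: -658 + 310 = -348 kJ/mol.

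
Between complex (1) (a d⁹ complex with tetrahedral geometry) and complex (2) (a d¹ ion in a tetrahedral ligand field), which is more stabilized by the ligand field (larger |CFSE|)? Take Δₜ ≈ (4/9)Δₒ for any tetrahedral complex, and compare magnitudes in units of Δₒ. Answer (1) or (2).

(2)

(1): With tetrahedral geometry the complex is necessarily high-spin; e⁴ t₂⁵, CFSE = -0.4Δₜ ≈ -0.18Δₒ.
(2): Tetrahedral fields are weak (Δₜ ≈ 4/9 Δₒ), so electrons fill high-spin; e¹ t₂⁰, CFSE = -0.6Δₜ ≈ -0.27Δₒ.
So (2) has the larger |CFSE|.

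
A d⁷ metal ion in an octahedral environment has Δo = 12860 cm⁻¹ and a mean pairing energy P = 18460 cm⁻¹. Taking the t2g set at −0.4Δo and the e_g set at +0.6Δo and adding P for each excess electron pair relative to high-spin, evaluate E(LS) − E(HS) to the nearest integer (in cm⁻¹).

High-spin d⁷ fills as t2g^5 e_g^2 with CFSE 5(−0.4) + 2(+0.6) = -0.8Δo = -10288 cm⁻¹.
Low-spin t2g^6 e_g^1 gives -1.8Δo = -23148 cm⁻¹, but forming 1 extra pair costs 1P = 18460 cm⁻¹, so E(LS) = -23148 + 18460 = -4688 cm⁻¹.
Thus E(LS) − E(HS) = 5600 cm⁻¹.

5600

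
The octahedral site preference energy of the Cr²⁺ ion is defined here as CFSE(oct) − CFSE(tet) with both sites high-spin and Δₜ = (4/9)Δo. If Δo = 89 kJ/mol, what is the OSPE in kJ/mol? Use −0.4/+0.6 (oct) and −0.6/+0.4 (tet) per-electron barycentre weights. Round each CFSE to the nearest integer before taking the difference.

-37

Cr is in group 6, so Cr²⁺ is d⁴ (6 − 2 = 4).
In an octahedral site d⁴ (HS) is t₂g³ eg¹, giving CFSE(oct) = -0.6Δo = -53 kJ/mol.
In a tetrahedral site the filling is e² t₂²: CFSE(tet) = -0.4Δₜ = -0.4 × (4/9)(89) = -16 kJ/mol.
OSPE = CFSE(oct) − CFSE(tet) = -53 − (-16) = -37 kJ/mol.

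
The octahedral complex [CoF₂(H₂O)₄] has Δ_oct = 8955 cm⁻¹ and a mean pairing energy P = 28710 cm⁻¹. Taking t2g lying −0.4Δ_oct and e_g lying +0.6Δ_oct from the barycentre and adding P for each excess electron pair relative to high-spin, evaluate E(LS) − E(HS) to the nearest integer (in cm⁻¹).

19755

Ligand charges: 2×(-1) from F⁻ and 4×(+0) from H₂O sum to -2; with overall charge +0, Co is +2.
Co sits in group 9; removing 2 electrons leaves Co²⁺ with 9 − 2 = 7 d electrons.
In the high-spin limit (t2g^5 e_g^2) the orbital term is -0.8Δ_oct = -7164 cm⁻¹, with no excess pairing.
Low-spin t2g^6 e_g^1 gives -1.8Δ_oct = -16119 cm⁻¹, but forming 1 extra pair costs 1P = 28710 cm⁻¹, so E(LS) = -16119 + 28710 = 12591 cm⁻¹.
The difference is 12591 − (-7164) = 19755 cm⁻¹, so high-spin lies lower.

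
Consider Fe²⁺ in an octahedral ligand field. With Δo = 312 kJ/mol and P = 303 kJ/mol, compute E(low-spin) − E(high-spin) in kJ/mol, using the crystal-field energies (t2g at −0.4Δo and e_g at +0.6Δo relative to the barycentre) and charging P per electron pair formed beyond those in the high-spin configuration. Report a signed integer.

Fe is in group 8, so Fe²⁺ is d⁶ (8 − 2 = 6).
High-spin: t2g^4 e_g^2, CFSE = -0.4Δo = -125 kJ/mol.
Low-spin t2g^6 e_g^0 gives -2.4Δo = -749 kJ/mol, but forming 2 extra pairs costs 2P = 606 kJ/mol, so E(LS) = -749 + 606 = -143 kJ/mol.
Thus E(LS) − E(HS) = -18 kJ/mol.

-18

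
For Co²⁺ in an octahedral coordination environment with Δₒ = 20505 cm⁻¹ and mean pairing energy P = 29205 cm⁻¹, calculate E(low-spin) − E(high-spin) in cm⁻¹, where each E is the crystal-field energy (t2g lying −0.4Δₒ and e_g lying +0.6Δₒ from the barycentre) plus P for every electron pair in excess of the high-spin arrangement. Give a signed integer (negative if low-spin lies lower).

Co is in group 9, so Co²⁺ is d⁷ (9 − 2 = 7).
In the high-spin limit (t2g^5 e_g^2) the orbital term is -0.8Δₒ = -16404 cm⁻¹, with no excess pairing.
For low-spin the configuration is t2g^6 e_g^1: orbital energy -1.8 × 20505 = -36909 cm⁻¹, and 1 additional pair relative to high-spin adds 29205 cm⁻¹, giving -7704 cm⁻¹.
Thus E(LS) − E(HS) = 8700 cm⁻¹.

8700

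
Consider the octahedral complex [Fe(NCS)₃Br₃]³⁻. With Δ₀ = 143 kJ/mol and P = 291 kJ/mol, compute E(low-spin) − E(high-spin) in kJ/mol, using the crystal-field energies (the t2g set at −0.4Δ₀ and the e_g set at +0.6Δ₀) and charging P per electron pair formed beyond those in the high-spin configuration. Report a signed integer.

296

Ligand charges: 3×(-1) from NCS⁻ and 3×(-1) from Br⁻ sum to -6; with overall charge -3, Fe is +3.
Fe sits in group 8; removing 3 electrons leaves Fe³⁺ with 8 − 3 = 5 d electrons.
High-spin: t2g^3 e_g^2, CFSE = 0.0Δ₀ = 0 kJ/mol.
For low-spin the configuration is t2g^5 e_g^0: orbital energy -2.0 × 143 = -286 kJ/mol, and 2 additional pairs relative to high-spin add 582 kJ/mol, giving 296 kJ/mol.
E(LS) − E(HS) = 296 − (0) = 296 kJ/mol.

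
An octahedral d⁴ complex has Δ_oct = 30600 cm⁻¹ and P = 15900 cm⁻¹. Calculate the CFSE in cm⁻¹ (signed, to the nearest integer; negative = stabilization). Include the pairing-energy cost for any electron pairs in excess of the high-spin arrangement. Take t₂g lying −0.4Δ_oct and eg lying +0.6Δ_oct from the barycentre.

-33060

Δ_oct > P, so pairing is preferred: the ground state is low-spin.
That gives t₂g⁴ eg⁰.
Orbital CFSE = -1.6Δ_oct = -1.6 × 30600 = -48960 cm⁻¹.
Excess pairs vs high-spin: 1 − 0 = 1; pairing cost = +15900 cm⁻¹.
Net CFSE = -48960 + 15900 = -33060 cm⁻¹.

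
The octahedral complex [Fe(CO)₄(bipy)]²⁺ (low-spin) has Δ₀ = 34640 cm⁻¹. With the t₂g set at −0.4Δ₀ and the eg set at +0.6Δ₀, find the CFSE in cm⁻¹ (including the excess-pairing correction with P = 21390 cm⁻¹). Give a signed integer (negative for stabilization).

-40356

Ligand charges: 4×(+0) from CO and 1×(+0) from bipy sum to +0; with overall charge +2, Fe is +2.
Fe is in group 8, so Fe²⁺ is d⁶ (8 − 2 = 6).
The d⁶ electrons fill as t₂g⁶ eg⁰.
CFSE(orbital) = 6×(-0.4Δ₀) + 0×(0.6Δ₀) = -2.4Δ₀; with Δ₀ = 34640 cm⁻¹ that is -83136 cm⁻¹.
High-spin d⁶ would be t₂g⁴ eg² with 1 pair; low-spin has 3, so 2 excess pairs cost +2P = +42780 cm⁻¹.
Overall CFSE = -83136 + 42780 = -40356 cm⁻¹.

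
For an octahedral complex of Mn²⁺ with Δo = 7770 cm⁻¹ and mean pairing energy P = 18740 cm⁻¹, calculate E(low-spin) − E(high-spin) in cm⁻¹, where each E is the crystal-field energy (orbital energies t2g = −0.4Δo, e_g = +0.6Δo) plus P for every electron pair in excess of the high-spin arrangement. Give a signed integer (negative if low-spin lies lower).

Group 7 minus oxidation state +2 gives a d⁵ configuration for Mn²⁺.
High-spin: t2g^3 e_g^2, CFSE = 0.0Δo = 0 cm⁻¹.
For low-spin the configuration is t2g^5 e_g^0: orbital energy -2.0 × 7770 = -15540 cm⁻¹, and 2 additional pairs relative to high-spin add 37480 cm⁻¹, giving 21940 cm⁻¹.
E(LS) − E(HS) = 21940 − (0) = 21940 cm⁻¹.

21940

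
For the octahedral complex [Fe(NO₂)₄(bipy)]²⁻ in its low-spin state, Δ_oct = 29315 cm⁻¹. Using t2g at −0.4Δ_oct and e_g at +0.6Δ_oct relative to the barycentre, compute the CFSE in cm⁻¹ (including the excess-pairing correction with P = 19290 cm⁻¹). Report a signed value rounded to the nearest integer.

Ligand charges: 4×(-1) from NO₂⁻ and 1×(+0) from bipy sum to -4; with overall charge -2, Fe is +2.
Group 8 minus oxidation state +2 gives a d⁶ configuration for Fe²⁺.
The d⁶ electrons fill as t2g^6 e_g^0.
CFSE(orbital) = 6×(-0.4Δ_oct) + 0×(0.6Δ_oct) = -2.4Δ_oct; with Δ_oct = 29315 cm⁻¹ that is -70356 cm⁻¹.
Pairing penalty: 3 pairs vs 1 in the high-spin reference → 2 extra × P = 38580 cm⁻¹.
Net CFSE = -70356 + 38580 = -31776 cm⁻¹.

-31776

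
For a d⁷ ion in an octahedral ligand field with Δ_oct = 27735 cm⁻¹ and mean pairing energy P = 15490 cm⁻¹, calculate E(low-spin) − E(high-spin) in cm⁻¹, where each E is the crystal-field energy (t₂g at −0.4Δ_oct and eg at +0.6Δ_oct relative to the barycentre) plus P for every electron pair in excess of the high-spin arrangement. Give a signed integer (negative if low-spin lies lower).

-12245

High-spin d⁷ fills as t₂g⁵ eg² with CFSE 5(−0.4) + 2(+0.6) = -0.8Δ_oct = -22188 cm⁻¹.
Low-spin t₂g⁶ eg¹ gives -1.8Δ_oct = -49923 cm⁻¹, but forming 1 extra pair costs 1P = 15490 cm⁻¹, so E(LS) = -49923 + 15490 = -34433 cm⁻¹.
Thus E(LS) − E(HS) = -12245 cm⁻¹.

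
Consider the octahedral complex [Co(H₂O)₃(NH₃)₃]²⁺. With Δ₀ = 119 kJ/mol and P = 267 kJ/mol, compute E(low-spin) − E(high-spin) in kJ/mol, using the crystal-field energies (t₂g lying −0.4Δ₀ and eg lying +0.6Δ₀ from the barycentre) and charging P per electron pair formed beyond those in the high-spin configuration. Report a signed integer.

148

Ligand charges: 3×(+0) from H₂O and 3×(+0) from NH₃ sum to +0; with overall charge +2, Co is +2.
Co²⁺: group 9, so d-count = 9 − 2 = 7.
High-spin: t₂g⁵ eg², CFSE = -0.8Δ₀ = -95 kJ/mol.
For low-spin the configuration is t₂g⁶ eg¹: orbital energy -1.8 × 119 = -214 kJ/mol, and 1 additional pair relative to high-spin adds 267 kJ/mol, giving 53 kJ/mol.
The difference is 53 − (-95) = 148 kJ/mol, so high-spin lies lower.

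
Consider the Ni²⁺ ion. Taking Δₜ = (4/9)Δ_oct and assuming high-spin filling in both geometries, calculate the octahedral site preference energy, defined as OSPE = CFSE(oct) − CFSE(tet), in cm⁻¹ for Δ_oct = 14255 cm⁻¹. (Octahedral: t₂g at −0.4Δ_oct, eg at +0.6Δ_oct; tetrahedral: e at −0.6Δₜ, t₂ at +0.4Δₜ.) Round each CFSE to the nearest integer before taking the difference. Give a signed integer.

-12038

Ni sits in group 10; removing 2 electrons leaves Ni²⁺ with 10 − 2 = 8 d electrons.
Octahedral (high-spin): t₂g⁶ eg², CFSE = 6(−0.4) + 2(+0.6) = -1.2Δ_oct = -1.2 × 14255 = -17106 cm⁻¹.
Tetrahedral e⁴ t₂⁴ gives -0.8Δₜ = -0.8 × (4/9) × 14255 = -5068 cm⁻¹.
OSPE = CFSE(oct) − CFSE(tet) = -17106 − (-5068) = -12038 cm⁻¹.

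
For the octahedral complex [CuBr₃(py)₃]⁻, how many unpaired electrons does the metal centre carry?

Ligand charges: 3×(-1) from Br⁻ and 3×(+0) from py sum to -3; with overall charge -1, Cu is +2.
Group 11 minus oxidation state +2 gives a d⁹ configuration for Cu²⁺.
Configuration: t2g^6 e_g^3, giving 1 unpaired electron.

1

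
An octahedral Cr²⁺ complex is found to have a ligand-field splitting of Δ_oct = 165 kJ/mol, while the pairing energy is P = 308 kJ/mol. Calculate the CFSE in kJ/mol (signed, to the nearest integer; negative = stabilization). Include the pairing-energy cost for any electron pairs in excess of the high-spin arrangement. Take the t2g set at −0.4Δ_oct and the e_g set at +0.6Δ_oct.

Cr is in group 6, so Cr²⁺ is d⁴ (6 − 2 = 4).
Δ_oct < P, so pairing is avoided: the ground state is high-spin.
That gives t2g^3 e_g^1.
Orbital CFSE = -0.6Δ_oct = -0.6 × 165 = -99 kJ/mol.
High-spin has no excess pairs, so no pairing correction applies.

-99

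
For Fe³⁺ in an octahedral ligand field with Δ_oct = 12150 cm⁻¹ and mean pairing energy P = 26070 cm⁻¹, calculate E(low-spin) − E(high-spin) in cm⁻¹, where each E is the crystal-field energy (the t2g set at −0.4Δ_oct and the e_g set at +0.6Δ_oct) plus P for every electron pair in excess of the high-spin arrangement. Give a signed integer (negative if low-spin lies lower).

27840

Group 8 minus oxidation state +3 gives a d⁵ configuration for Fe³⁺.
High-spin: t2g^3 e_g^2, CFSE = 0.0Δ_oct = 0 cm⁻¹.
For low-spin the configuration is t2g^5 e_g^0: orbital energy -2.0 × 12150 = -24300 cm⁻¹, and 2 additional pairs relative to high-spin add 52140 cm⁻¹, giving 27840 cm⁻¹.
E(LS) − E(HS) = 27840 − (0) = 27840 cm⁻¹.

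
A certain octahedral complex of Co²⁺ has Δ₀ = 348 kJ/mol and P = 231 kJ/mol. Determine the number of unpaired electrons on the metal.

Co sits in group 9; removing 2 electrons leaves Co²⁺ with 9 − 2 = 7 d electrons.
Since Δ₀ = 348 kJ/mol > P = 231 kJ/mol, the complex adopts the low-spin configuration.
That gives t₂g⁶ eg¹.
Unpaired electrons: 1.

1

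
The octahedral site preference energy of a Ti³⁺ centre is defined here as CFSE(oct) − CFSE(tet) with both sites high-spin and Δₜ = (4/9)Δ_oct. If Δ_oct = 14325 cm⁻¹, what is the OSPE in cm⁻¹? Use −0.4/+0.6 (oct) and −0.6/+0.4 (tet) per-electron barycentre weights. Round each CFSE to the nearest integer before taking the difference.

-1910

Ti is in group 4, so Ti³⁺ is d¹ (4 − 3 = 1).
In an octahedral site d¹ (HS) is t₂g¹ eg⁰, giving CFSE(oct) = -0.4Δ_oct = -5730 cm⁻¹.
In a tetrahedral site the filling is e¹ t₂⁰: CFSE(tet) = -0.6Δₜ = -0.6 × (4/9)(14325) = -3820 cm⁻¹.
OSPE = -5730 − (-3820) = -1910 cm⁻¹.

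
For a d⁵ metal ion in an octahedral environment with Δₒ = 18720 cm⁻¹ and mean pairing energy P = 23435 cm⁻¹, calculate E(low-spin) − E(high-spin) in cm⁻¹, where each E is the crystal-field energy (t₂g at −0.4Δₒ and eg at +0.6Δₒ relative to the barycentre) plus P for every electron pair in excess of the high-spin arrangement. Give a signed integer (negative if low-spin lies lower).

High-spin d⁵ fills as t₂g³ eg² with CFSE 3(−0.4) + 2(+0.6) = 0.0Δₒ = 0 cm⁻¹.
For low-spin the configuration is t₂g⁵ eg⁰: orbital energy -2.0 × 18720 = -37440 cm⁻¹, and 2 additional pairs relative to high-spin add 46870 cm⁻¹, giving 9430 cm⁻¹.
The difference is 9430 − (0) = 9430 cm⁻¹, so high-spin lies lower.

9430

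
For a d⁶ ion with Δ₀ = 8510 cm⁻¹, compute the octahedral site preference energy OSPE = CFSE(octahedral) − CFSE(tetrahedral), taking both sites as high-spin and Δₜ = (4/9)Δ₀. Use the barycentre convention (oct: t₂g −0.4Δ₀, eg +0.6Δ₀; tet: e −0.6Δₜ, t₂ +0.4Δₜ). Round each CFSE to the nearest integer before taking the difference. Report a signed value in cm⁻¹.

Octahedral high-spin t2g^4 e_g^2: CFSE = -0.4 × 8510 = -3404 cm⁻¹.
Tetrahedral: e^3 t2^3, CFSE = 3(−0.6) + 3(+0.4) = -0.6Δₜ = -0.6 × (4/9) × 8510 = -2269 cm⁻¹.
OSPE = CFSE(oct) − CFSE(tet) = -3404 − (-2269) = -1135 cm⁻¹.

-1135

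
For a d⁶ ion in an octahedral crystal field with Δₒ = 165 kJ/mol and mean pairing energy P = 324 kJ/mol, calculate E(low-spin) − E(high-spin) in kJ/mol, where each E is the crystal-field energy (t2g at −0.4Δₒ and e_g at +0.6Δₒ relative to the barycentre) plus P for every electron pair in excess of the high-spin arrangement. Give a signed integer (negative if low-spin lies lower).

318

In the high-spin limit (t2g^4 e_g^2) the orbital term is -0.4Δₒ = -66 kJ/mol, with no excess pairing.
For low-spin the configuration is t2g^6 e_g^0: orbital energy -2.4 × 165 = -396 kJ/mol, and 2 additional pairs relative to high-spin add 648 kJ/mol, giving 252 kJ/mol.
Thus E(LS) − E(HS) = 318 kJ/mol.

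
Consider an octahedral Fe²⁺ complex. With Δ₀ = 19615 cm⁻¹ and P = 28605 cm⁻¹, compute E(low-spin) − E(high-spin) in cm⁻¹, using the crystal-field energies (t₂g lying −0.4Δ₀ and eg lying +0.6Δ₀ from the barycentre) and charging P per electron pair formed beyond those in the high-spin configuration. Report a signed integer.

17980

Group 8 minus oxidation state +2 gives a d⁶ configuration for Fe²⁺.
High-spin: t₂g⁴ eg², CFSE = -0.4Δ₀ = -7846 cm⁻¹.
Low-spin t₂g⁶ eg⁰ gives -2.4Δ₀ = -47076 cm⁻¹, but forming 2 extra pairs costs 2P = 57210 cm⁻¹, so E(LS) = -47076 + 57210 = 10134 cm⁻¹.
E(LS) − E(HS) = 10134 − (-7846) = 17980 cm⁻¹.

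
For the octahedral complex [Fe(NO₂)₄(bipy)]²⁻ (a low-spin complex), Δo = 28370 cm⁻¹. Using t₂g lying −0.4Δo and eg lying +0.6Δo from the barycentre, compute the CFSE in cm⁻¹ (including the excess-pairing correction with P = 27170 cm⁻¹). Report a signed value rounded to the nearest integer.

-13748

Ligand charges: 4×(-1) from NO₂⁻ and 1×(+0) from bipy sum to -4; with overall charge -2, Fe is +2.
Group 8 minus oxidation state +2 gives a d⁶ configuration for Fe²⁺.
Electron filling gives t₂g⁶ eg⁰.
CFSE(orbital) = 6×(-0.4Δo) + 0×(0.6Δo) = -2.4Δo; with Δo = 28370 cm⁻¹ that is -68088 cm⁻¹.
Pairing penalty: 3 pairs vs 1 in the high-spin reference → 2 extra × P = 54340 cm⁻¹.
Overall CFSE = -68088 + 54340 = -13748 cm⁻¹.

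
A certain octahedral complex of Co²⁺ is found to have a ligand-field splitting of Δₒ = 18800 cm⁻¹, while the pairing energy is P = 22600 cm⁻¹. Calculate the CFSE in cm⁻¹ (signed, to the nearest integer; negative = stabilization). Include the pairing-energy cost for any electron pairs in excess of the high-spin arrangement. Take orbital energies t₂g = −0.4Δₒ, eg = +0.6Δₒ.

Co is in group 9, so Co²⁺ is d⁷ (9 − 2 = 7).
Since Δₒ = 18800 cm⁻¹ < P = 22600 cm⁻¹, the complex adopts the high-spin configuration.
Configuration: t₂g⁵ eg².
Orbital CFSE = -0.8Δₒ = -0.8 × 18800 = -15040 cm⁻¹.
High-spin has no excess pairs, so no pairing correction applies.

-15040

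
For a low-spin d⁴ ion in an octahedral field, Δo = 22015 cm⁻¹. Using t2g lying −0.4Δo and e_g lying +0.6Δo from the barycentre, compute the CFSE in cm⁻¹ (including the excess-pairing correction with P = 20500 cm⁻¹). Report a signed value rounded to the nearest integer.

The d⁴ electrons fill as t2g^4 e_g^0.
The orbital stabilization is -1.6Δo = -1.6 × 22015 = -35224 cm⁻¹.
Pairing penalty: 1 pair vs 0 in the high-spin reference → 1 extra × P = 20500 cm⁻¹.
Combining: -35224 + 20500 = -14724 cm⁻¹.

-14724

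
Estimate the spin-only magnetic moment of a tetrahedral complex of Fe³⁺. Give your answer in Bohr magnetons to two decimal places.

5.92 Bohr magnetons

Fe is in group 8, so Fe³⁺ is d⁵ (8 − 3 = 5).
Tetrahedral fields are weak (Δₜ ≈ 4/9 Δₒ), so electrons fill high-spin.
Configuration: e^2 t2^3 → 5 unpaired electrons.
μ(spin-only) = √[5(5+2)] = √35 ≈ 5.92 Bohr magnetons.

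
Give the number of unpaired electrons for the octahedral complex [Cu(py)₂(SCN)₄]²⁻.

1

Ligand charges: 2×(+0) from py and 4×(-1) from SCN⁻ sum to -4; with overall charge -2, Cu is +2.
Cu²⁺: group 11, so d-count = 11 − 2 = 9.
Configuration: t2g^6 e_g^3, giving 1 unpaired electron.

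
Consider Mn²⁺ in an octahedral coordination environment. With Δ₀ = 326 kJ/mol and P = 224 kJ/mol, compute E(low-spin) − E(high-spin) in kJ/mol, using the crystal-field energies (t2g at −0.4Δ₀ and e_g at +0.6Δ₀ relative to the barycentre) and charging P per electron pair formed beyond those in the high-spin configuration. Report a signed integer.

Mn sits in group 7; removing 2 electrons leaves Mn²⁺ with 7 − 2 = 5 d electrons.
High-spin: t2g^3 e_g^2, CFSE = 0.0Δ₀ = 0 kJ/mol.
Low-spin t2g^5 e_g^0 gives -2.0Δ₀ = -652 kJ/mol, but forming 2 extra pairs costs 2P = 448 kJ/mol, so E(LS) = -652 + 448 = -204 kJ/mol.
Thus E(LS) − E(HS) = -204 kJ/mol.

-204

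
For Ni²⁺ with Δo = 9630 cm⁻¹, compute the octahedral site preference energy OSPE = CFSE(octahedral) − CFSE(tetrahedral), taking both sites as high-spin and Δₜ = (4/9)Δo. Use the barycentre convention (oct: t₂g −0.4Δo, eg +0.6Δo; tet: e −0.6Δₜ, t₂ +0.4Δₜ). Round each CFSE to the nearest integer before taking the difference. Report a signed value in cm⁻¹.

Ni²⁺: group 10, so d-count = 10 − 2 = 8.
Octahedral (high-spin): t₂g⁶ eg², CFSE = 6(−0.4) + 2(+0.6) = -1.2Δo = -1.2 × 9630 = -11556 cm⁻¹.
Tetrahedral e⁴ t₂⁴ gives -0.8Δₜ = -0.8 × (4/9) × 9630 = -3424 cm⁻¹.
OSPE = CFSE(oct) − CFSE(tet) = -11556 − (-3424) = -8132 cm⁻¹.

-8132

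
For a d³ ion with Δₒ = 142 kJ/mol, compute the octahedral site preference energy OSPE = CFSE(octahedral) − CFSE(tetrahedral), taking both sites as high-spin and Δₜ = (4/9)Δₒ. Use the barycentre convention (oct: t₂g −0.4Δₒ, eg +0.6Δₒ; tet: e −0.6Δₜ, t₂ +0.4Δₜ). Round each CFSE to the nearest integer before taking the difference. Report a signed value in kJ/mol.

Octahedral (high-spin): t2g^3 e_g^0, CFSE = 3(−0.4) + 0(+0.6) = -1.2Δₒ = -1.2 × 142 = -170 kJ/mol.
Tetrahedral e^2 t2^1 gives -0.8Δₜ = -0.8 × (4/9) × 142 = -50 kJ/mol.
OSPE = -170 − (-50) = -120 kJ/mol.

-120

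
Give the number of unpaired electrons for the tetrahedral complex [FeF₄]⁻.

Each F⁻ contributes -1; 4 × (-1) = -4. With overall charge -1, Fe is in the +3 oxidation state.
Group 8 minus oxidation state +3 gives a d⁵ configuration for Fe³⁺.
Tetrahedral fields are weak (Δₜ ≈ 4/9 Δₒ), so electrons fill high-spin.
Configuration: e² t₂³, giving 5 unpaired electrons.

5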